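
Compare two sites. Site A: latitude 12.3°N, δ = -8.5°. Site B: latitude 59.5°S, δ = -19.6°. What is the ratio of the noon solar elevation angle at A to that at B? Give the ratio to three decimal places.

A: 90° − |12.3 − (-8.5)| = 69.20°.
B: 90° − |-59.5 − (-19.6)| = 50.10°.
Ratio A/B = 69.2000 / 50.1000 = 1.3812.

1.381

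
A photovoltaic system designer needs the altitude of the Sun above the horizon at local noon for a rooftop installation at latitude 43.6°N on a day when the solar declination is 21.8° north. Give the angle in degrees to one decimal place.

At local solar noon the hour angle is zero, so the elevation is 90° − |φ − δ| = 90° − |43.6° − (21.8°)| = 90° − 21.8° = 68.2°.

68.2°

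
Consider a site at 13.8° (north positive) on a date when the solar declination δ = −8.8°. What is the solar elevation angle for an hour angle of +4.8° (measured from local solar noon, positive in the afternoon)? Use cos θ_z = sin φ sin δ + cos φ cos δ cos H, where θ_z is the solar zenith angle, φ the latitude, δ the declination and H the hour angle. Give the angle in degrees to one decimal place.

66.9°

With φ = 13.8°, δ = -8.8°, H = 4.80°: sin φ sin δ = -0.0365, cos φ cos δ cos H = 0.9563, so cos θ_z = 0.9198.
θ_z = arccos(0.9198) = 23.10°, so the elevation is 90° − 23.10° = 66.90°.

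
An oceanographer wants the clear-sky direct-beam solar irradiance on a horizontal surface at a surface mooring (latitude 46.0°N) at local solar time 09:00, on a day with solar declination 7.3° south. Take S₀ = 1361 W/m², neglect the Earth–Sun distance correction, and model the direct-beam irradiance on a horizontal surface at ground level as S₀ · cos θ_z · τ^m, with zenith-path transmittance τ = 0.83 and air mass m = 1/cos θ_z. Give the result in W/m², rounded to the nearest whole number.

336 W/m²

Hour angle H = 15° × (9 − 12) = -45.00°.
cos θ_z = sin(46.0°) sin(-7.3°) + cos(46.0°) cos(-7.3°) cos(-45.00°) = -0.0914 + 0.4872 = 0.3958.
Air mass m = 1/cos θ_z = 1/0.3958 = 2.527; τ^m = 0.83^2.527 = 0.6245.
Surface direct beam = 1361 × 0.3958 × 0.6245 = 336.41 W/m².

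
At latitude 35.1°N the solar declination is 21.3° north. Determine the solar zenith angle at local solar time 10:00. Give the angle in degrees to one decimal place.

29.7°

Hour angle H = 15° × (10 − 12) = -30.00°.
cos θ_z = sin φ sin δ + cos φ cos δ cos H = (0.5750)(0.3633) + (0.8181)(0.9317)(0.8660) = 0.8690.
θ_z = arccos(0.8690) = 29.66°.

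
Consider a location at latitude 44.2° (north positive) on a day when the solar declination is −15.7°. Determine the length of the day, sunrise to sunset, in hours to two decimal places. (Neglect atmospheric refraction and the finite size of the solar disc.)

−tan φ tan δ = −(0.9725)(-0.2811) = 0.2734; H_s = arccos(0.2734) = 74.13°.
Day length = 2 H_s / 15° h⁻¹ = 148.26° / 15 = 9.884 h.

9.88 hours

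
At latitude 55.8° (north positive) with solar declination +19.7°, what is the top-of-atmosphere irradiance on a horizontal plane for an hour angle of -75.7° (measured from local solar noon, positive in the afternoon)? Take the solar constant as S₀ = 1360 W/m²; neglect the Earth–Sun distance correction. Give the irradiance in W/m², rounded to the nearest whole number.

557 W/m²

With φ = 55.8°, δ = 19.7°, H = -75.70°: sin φ sin δ = 0.2788, cos φ cos δ cos H = 0.1307, so cos θ_z = 0.4095.
Top-of-atmosphere irradiance = S₀ cos θ_z = 1360 × 0.4095 = 556.92 W/m².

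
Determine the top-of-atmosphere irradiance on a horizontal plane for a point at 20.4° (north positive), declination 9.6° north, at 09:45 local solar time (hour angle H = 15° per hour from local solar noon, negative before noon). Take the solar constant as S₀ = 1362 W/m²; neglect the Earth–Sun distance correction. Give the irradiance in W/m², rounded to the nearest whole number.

1126 W/m²

Hour angle H = 15° × (9.75 − 12) = -33.75°.
cos θ_z = sin(20.4°) sin(9.6°) + cos(20.4°) cos(9.6°) cos(-33.75°) = 0.0581 + 0.7684 = 0.8265.
Top-of-atmosphere irradiance = S₀ cos θ_z = 1362 × 0.8265 = 1125.69 W/m².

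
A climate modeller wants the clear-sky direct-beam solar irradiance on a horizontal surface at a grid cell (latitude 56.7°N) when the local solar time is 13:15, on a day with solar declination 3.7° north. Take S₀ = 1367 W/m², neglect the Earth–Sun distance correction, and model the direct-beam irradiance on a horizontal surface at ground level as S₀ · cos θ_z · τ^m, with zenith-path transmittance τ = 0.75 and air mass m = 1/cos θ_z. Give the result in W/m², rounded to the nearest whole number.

474 W/m²

Hour angle H = 15° × (13.25 − 12) = 18.75°.
With φ = 56.7°, δ = 3.7°, H = 18.75°: sin φ sin δ = 0.0539, cos φ cos δ cos H = 0.5188, so cos θ_z = 0.5727.
Air mass m = 1/cos θ_z = 1/0.5727 = 1.746; τ^m = 0.75^1.746 = 0.6051.
Surface direct beam = 1367 × 0.5727 × 0.6051 = 473.72 W/m².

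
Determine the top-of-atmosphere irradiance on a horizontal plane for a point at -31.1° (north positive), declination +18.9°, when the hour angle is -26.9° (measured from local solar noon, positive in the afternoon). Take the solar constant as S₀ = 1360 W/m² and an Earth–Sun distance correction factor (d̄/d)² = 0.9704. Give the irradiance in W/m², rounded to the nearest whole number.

cos θ_z = sin(-31.1°) sin(18.9°) + cos(-31.1°) cos(18.9°) cos(-26.90°) = -0.1673 + 0.7224 = 0.5551.
Top-of-atmosphere irradiance = S₀ (d̄/d)² cos θ_z = 1360 × 0.9704 × 0.5551 = 732.59 W/m².

733 W/m²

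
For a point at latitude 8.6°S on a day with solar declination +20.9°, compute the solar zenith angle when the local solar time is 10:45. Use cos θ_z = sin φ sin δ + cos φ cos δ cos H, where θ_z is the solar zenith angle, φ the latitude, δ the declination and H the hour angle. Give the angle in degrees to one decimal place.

34.8°

Hour angle H = 15° × (10.75 − 12) = -18.75°.
cos θ_z = sin φ sin δ + cos φ cos δ cos H = (-0.1495)(0.3567) + (0.9888)(0.9342)(0.9469) = 0.8214.
θ_z = arccos(0.8214) = 34.77°.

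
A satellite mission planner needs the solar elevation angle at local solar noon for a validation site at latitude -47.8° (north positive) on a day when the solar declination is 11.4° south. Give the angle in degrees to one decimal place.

At local solar noon the hour angle is zero, so the elevation is 90° − |φ − δ| = 90° − |-47.8° − (-11.4°)| = 90° − 36.4° = 53.6°.

53.6°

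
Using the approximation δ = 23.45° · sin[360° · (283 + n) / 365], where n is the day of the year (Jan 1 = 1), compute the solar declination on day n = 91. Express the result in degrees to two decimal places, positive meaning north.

+3.62°

360 × (283 + 91) / 365 = 368.877°; sin(368.877°) = 0.1543.
δ = 23.45 × 0.1543 = 3.618° ≈ +3.62°.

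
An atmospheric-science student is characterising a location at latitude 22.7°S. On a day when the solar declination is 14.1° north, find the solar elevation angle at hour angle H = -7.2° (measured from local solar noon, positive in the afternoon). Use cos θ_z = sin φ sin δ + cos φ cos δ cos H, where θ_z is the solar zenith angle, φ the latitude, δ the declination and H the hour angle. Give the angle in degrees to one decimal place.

cos θ_z = sin(-22.7°) sin(14.1°) + cos(-22.7°) cos(14.1°) cos(-7.20°) = -0.0940 + 0.8877 = 0.7937.
θ_z = arccos(0.7937) = 37.47°, so the elevation is 90° − 37.47° = 52.53°.

52.5°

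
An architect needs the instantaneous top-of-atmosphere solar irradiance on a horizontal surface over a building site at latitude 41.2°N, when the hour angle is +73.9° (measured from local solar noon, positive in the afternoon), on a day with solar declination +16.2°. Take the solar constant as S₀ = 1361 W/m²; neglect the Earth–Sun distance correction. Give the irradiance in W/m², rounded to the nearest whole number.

cos θ_z = sin φ sin δ + cos φ cos δ cos H = (0.6587)(0.2790) + (0.7524)(0.9603)(0.2773) = 0.3841.
Top-of-atmosphere irradiance = S₀ cos θ_z = 1361 × 0.3841 = 522.76 W/m².

523 W/m²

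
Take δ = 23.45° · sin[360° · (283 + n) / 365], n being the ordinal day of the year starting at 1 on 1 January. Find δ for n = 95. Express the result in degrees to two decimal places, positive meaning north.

360 × (283 + 95) / 365 = 372.822°; sin(372.822°) = 0.2219.
δ = 23.45 × 0.2219 = 5.204° ≈ +5.20°.

+5.20°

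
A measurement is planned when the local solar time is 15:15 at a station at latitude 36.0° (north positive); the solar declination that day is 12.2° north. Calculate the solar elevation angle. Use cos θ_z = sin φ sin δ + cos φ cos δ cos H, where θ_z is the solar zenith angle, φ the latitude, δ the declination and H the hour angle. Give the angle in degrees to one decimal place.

Hour angle H = 15° × (15.25 − 12) = 48.75°.
cos θ_z = sin(36.0°) sin(12.2°) + cos(36.0°) cos(12.2°) cos(48.75°) = 0.1242 + 0.5214 = 0.6456.
θ_z = arccos(0.6456) = 49.79°, so the elevation is 90° − 49.79° = 40.21°.

40.2°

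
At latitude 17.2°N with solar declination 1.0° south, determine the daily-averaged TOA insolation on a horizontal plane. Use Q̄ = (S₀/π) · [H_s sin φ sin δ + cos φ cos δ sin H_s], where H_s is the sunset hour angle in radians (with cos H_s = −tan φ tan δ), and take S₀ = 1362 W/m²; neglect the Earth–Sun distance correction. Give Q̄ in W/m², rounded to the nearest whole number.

411 W/m²

−tan φ tan δ = −(0.3096)(-0.0175) = 0.0054; H_s = arccos(0.0054) = 89.69°. In radians, H_s = 1.5654.
H_s sin φ sin δ = 1.5654 × 0.2957 × -0.0175 = -0.0081.
cos φ cos δ sin H_s = 0.9553 × 0.9998 × 1.0000 = 0.9551.
Q̄ = (1362/π) × (-0.0081 + 0.9551) = 433.54 × 0.9470 = 410.56 W/m².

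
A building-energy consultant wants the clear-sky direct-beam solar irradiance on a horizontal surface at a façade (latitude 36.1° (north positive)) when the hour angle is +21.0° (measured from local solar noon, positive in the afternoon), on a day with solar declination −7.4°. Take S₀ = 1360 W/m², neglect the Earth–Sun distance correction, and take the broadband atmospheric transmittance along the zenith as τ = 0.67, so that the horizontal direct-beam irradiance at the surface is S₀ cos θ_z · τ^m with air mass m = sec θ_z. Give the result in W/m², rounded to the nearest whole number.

504 W/m²

cos θ_z = sin φ sin δ + cos φ cos δ cos H = (0.5892)(-0.1288) + (0.8080)(0.9917)(0.9336) = 0.6722.
Air mass m = 1/cos θ_z = 1/0.6722 = 1.488; τ^m = 0.67^1.488 = 0.5511.
Surface direct beam = 1360 × 0.6722 × 0.5511 = 503.81 W/m².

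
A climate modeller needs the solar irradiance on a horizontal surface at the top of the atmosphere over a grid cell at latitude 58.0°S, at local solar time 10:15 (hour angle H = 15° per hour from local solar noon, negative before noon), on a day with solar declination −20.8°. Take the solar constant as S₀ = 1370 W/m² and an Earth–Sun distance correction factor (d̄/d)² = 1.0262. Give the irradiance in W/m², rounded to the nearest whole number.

1048 W/m²

Hour angle H = 15° × (10.25 − 12) = -26.25°.
With φ = -58.0°, δ = -20.8°, H = -26.25°: sin φ sin δ = 0.3011, cos φ cos δ cos H = 0.4443, so cos θ_z = 0.7454.
Top-of-atmosphere irradiance = S₀ (d̄/d)² cos θ_z = 1370 × 1.0262 × 0.7454 = 1047.95 W/m².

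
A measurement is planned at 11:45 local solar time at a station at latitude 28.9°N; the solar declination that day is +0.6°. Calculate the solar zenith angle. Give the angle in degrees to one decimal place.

Hour angle H = 15° × (11.75 − 12) = -3.75°.
cos θ_z = sin φ sin δ + cos φ cos δ cos H = (0.4833)(0.0105) + (0.8755)(0.9999)(0.9979) = 0.8786.
θ_z = arccos(0.8786) = 28.53°.

28.5°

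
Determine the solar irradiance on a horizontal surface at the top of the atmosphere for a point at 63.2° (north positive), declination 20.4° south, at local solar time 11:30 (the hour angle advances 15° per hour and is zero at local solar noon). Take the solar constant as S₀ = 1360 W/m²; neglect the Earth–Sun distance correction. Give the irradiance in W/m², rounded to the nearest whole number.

147 W/m²

Hour angle H = 15° × (11.5 − 12) = -7.50°.
With φ = 63.2°, δ = -20.4°, H = -7.50°: sin φ sin δ = -0.3111, cos φ cos δ cos H = 0.4190, so cos θ_z = 0.1079.
Top-of-atmosphere irradiance = S₀ cos θ_z = 1360 × 0.1079 = 146.74 W/m².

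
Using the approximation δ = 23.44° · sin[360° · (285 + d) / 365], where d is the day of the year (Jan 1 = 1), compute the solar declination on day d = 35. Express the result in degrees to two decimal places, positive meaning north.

-16.40°

360 × (285 + 35) / 365 = 315.616°; sin(315.616°) = -0.6995.
δ = 23.44 × -0.6995 = -16.396° ≈ -16.40°.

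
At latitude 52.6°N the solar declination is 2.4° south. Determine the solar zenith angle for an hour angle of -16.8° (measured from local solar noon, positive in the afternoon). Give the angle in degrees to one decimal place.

56.8°

cos θ_z = sin(52.6°) sin(-2.4°) + cos(52.6°) cos(-2.4°) cos(-16.80°) = -0.0333 + 0.5809 = 0.5476.
θ_z = arccos(0.5476) = 56.80°.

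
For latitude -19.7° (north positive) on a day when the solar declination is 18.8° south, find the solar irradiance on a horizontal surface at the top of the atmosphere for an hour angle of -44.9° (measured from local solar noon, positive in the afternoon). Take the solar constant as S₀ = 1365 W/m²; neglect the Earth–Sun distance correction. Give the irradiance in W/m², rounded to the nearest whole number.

cos θ_z = sin φ sin δ + cos φ cos δ cos H = (-0.3371)(-0.3223) + (0.9415)(0.9466)(0.7083) = 0.7399.
Top-of-atmosphere irradiance = S₀ cos θ_z = 1365 × 0.7399 = 1009.96 W/m².

1010 W/m²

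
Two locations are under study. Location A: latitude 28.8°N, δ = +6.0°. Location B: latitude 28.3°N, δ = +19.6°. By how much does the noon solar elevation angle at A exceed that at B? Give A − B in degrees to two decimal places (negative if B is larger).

A: 90° − |28.8 − (6.0)| = 67.20°.
B: 90° − |28.3 − (19.6)| = 81.30°.
A − B = 67.20 − 81.30 = -14.10°.

-14.10°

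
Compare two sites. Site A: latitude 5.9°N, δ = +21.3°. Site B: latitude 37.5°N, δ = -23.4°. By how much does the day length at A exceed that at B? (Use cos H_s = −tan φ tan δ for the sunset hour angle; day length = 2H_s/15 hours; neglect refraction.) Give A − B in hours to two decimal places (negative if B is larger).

+2.89 h

A: H_s = arccos(−tan 5.9° · tan 21.3°) = 92.31°, so 2H_s/15 = 12.3080 h.
B: H_s = arccos(−tan 37.5° · tan -23.4°) = 70.61°, so 2H_s/15 = 9.4147 h.
A − B = 12.3080 − 9.4147 = 2.8933 h.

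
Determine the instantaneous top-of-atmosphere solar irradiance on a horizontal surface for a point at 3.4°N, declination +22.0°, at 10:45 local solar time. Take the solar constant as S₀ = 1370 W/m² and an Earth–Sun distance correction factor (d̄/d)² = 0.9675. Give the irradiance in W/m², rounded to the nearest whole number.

1191 W/m²

Hour angle H = 15° × (10.75 − 12) = -18.75°.
With φ = 3.4°, δ = 22.0°, H = -18.75°: sin φ sin δ = 0.0222, cos φ cos δ cos H = 0.8764, so cos θ_z = 0.8986.
Top-of-atmosphere irradiance = S₀ (d̄/d)² cos θ_z = 1370 × 0.9675 × 0.8986 = 1191.07 W/m².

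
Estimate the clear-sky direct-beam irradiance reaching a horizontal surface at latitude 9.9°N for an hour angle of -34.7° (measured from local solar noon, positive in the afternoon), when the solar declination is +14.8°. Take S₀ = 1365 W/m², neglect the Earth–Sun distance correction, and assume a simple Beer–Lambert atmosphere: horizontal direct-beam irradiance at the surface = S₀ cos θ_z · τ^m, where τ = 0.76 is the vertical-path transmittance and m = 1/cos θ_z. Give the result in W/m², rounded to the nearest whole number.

810 W/m²

cos θ_z = sin(9.9°) sin(14.8°) + cos(9.9°) cos(14.8°) cos(-34.70°) = 0.0439 + 0.7830 = 0.8269.
Air mass m = 1/cos θ_z = 1/0.8269 = 1.209; τ^m = 0.76^1.209 = 0.7176.
Surface direct beam = 1365 × 0.8269 × 0.7176 = 809.97 W/m².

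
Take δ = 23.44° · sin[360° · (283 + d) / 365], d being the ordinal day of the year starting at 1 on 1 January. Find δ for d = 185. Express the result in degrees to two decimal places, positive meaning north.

+22.96°

360 × (283 + 185) / 365 = 461.589°; sin(461.589°) = 0.9796.
δ = 23.44 × 0.9796 = 22.962° ≈ +22.96°.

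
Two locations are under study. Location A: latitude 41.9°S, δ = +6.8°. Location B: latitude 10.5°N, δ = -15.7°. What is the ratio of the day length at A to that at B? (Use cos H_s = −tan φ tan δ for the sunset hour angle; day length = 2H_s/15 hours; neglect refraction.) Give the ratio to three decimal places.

0.964

A: H_s = arccos(−tan -41.9° · tan 6.8°) = 83.86°, so 2H_s/15 = 11.1813 h.
B: H_s = arccos(−tan 10.5° · tan -15.7°) = 87.01°, so 2H_s/15 = 11.6013 h.
Ratio A/B = 11.1813 / 11.6013 = 0.9638.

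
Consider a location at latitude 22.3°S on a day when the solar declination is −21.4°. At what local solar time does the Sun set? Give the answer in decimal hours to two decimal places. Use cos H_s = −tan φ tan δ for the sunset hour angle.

cos H_s = −tan(-22.3°) · tan(-21.4°) = -0.1607, so H_s = arccos(-0.1607) = 99.25°.
Sunset is at 12 + H_s/15 = 12 + 6.617 = 18.617 h local solar time.

18.62 h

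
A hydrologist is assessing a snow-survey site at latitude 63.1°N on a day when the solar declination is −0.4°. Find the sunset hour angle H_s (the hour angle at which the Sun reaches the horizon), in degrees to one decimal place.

cos H_s = −tan(63.1°) · tan(-0.4°) = 0.0138, so H_s = arccos(0.0138) = 89.21°.

89.2°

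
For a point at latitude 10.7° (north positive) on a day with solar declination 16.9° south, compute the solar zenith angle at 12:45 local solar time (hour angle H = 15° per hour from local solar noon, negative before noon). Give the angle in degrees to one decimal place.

29.8°

Hour angle H = 15° × (12.75 − 12) = 11.25°.
With φ = 10.7°, δ = -16.9°, H = 11.25°: sin φ sin δ = -0.0540, cos φ cos δ cos H = 0.9221, so cos θ_z = 0.8681.
θ_z = arccos(0.8681) = 29.76°.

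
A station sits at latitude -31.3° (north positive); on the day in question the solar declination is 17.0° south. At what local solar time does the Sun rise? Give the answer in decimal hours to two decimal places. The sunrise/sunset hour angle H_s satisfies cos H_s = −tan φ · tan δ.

5.29 h

cos H_s = −tan(-31.3°) · tan(-17.0°) = -0.1859, so H_s = arccos(-0.1859) = 100.71°.
Sunrise is at 12 − H_s/15 = 12 − 6.714 = 5.286 h local solar time.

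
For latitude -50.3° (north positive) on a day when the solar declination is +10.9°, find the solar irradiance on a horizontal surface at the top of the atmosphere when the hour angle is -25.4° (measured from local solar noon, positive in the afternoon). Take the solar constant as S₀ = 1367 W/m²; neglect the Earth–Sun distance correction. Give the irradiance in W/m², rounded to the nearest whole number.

With φ = -50.3°, δ = 10.9°, H = -25.40°: sin φ sin δ = -0.1455, cos φ cos δ cos H = 0.5666, so cos θ_z = 0.4211.
Top-of-atmosphere irradiance = S₀ cos θ_z = 1367 × 0.4211 = 575.64 W/m².

576 W/m²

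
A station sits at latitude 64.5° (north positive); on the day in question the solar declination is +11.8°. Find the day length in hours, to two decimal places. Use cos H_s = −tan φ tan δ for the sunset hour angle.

15.46 hours

−tan φ tan δ = −(2.0965)(0.2089) = -0.4380; H_s = arccos(-0.4380) = 115.98°.
Day length = 2 H_s / 15° h⁻¹ = 231.96° / 15 = 15.464 h.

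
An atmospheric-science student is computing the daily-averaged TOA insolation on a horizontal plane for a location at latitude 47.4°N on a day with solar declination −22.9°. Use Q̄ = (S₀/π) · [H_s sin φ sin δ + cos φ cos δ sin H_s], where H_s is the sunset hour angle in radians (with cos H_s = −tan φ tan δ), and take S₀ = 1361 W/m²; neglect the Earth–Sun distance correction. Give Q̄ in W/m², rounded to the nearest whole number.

104 W/m²

The sunset hour angle satisfies cos H_s = −tan φ tan δ = 0.4594, giving H_s = 62.65°. In radians, H_s = 1.0934.
H_s sin φ sin δ = 1.0934 × 0.7361 × -0.3891 = -0.3132.
cos φ cos δ sin H_s = 0.6769 × 0.9212 × 0.8882 = 0.5538.
Q̄ = (1361/π) × (-0.3132 + 0.5538) = 433.22 × 0.2406 = 104.23 W/m².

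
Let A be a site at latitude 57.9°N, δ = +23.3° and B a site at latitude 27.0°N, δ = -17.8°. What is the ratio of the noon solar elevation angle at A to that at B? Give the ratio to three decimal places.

A: 90° − |57.9 − (23.3)| = 55.40°.
B: 90° − |27.0 − (-17.8)| = 45.20°.
Ratio A/B = 55.4000 / 45.2000 = 1.2257.

1.226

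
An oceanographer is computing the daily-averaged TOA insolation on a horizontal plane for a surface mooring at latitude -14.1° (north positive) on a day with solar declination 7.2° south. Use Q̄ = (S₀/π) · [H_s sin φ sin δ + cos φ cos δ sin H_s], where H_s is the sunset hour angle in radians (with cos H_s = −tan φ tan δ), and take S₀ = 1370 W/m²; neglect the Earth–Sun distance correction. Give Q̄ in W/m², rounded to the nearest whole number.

441 W/m²

The sunset hour angle satisfies cos H_s = −tan φ tan δ = -0.0317, giving H_s = 91.82°. In radians, H_s = 1.6026.
H_s sin φ sin δ = 1.6026 × -0.2436 × -0.1253 = 0.0489.
cos φ cos δ sin H_s = 0.9699 × 0.9921 × 0.9995 = 0.9618.
Q̄ = (1370/π) × (0.0489 + 0.9618) = 436.08 × 1.0107 = 440.75 W/m².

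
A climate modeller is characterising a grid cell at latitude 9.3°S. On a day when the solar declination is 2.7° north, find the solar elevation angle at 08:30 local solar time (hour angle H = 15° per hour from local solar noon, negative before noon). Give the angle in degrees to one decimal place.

36.3°

Hour angle H = 15° × (8.5 − 12) = -52.50°.
With φ = -9.3°, δ = 2.7°, H = -52.50°: sin φ sin δ = -0.0076, cos φ cos δ cos H = 0.6001, so cos θ_z = 0.5925.
θ_z = arccos(0.5925) = 53.67°, so the elevation is 90° − 53.67° = 36.33°.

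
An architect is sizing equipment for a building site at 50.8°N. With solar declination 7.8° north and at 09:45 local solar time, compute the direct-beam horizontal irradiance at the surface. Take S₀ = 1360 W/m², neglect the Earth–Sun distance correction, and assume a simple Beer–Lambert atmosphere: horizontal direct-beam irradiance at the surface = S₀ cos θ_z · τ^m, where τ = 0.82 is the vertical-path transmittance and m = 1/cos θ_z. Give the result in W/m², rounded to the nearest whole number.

620 W/m²

Hour angle H = 15° × (9.75 − 12) = -33.75°.
With φ = 50.8°, δ = 7.8°, H = -33.75°: sin φ sin δ = 0.1052, cos φ cos δ cos H = 0.5207, so cos θ_z = 0.6259.
Air mass m = 1/cos θ_z = 1/0.6259 = 1.598; τ^m = 0.82^1.598 = 0.7282.
Surface direct beam = 1360 × 0.6259 × 0.7282 = 619.86 W/m².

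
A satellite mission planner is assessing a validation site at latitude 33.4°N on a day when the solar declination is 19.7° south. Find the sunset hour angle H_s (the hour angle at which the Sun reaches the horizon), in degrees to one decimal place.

cos H_s = −tan(33.4°) · tan(-19.7°) = 0.2361, so H_s = arccos(0.2361) = 76.34°.

76.3°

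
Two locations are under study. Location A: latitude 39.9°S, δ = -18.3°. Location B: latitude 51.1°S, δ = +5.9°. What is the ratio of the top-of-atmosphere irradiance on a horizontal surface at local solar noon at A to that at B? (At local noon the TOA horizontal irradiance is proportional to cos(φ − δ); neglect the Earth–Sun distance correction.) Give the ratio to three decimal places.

A: cos θ_z = cos(-39.9° − (-18.3°)) = 0.9298.
B: cos θ_z = cos(-51.1° − (5.9°)) = 0.5446.
Ratio A/B = 0.9298 / 0.5446 = 1.7073.

1.707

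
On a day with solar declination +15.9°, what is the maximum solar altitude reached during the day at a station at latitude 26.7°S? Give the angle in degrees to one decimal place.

At local solar noon the hour angle is zero, so the elevation is 90° − |φ − δ| = 90° − |-26.7° − (15.9°)| = 90° − 42.6° = 47.4°.

47.4°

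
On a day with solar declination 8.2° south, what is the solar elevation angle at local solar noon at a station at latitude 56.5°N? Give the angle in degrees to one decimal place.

25.3°

At local solar noon the hour angle is zero, so the elevation is 90° − |φ − δ| = 90° − |56.5° − (-8.2°)| = 90° − 64.7° = 25.3°.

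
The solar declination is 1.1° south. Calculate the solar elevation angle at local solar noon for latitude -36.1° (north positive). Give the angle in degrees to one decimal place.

55.0°

At local solar noon the hour angle is zero, so the elevation is 90° − |φ − δ| = 90° − |-36.1° − (-1.1°)| = 90° − 35.0° = 55.0°.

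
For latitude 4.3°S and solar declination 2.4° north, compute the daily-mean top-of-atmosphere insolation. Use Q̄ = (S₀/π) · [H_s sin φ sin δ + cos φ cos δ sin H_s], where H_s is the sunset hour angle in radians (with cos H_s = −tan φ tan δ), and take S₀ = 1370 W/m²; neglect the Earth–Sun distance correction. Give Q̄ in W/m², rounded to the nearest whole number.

−tan φ tan δ = −(-0.0752)(0.0419) = 0.0032; H_s = arccos(0.0032) = 89.82°. In radians, H_s = 1.5677.
H_s sin φ sin δ = 1.5677 × -0.0750 × 0.0419 = -0.0049.
cos φ cos δ sin H_s = 0.9972 × 0.9991 × 1.0000 = 0.9963.
Q̄ = (1370/π) × (-0.0049 + 0.9963) = 436.08 × 0.9914 = 432.33 W/m².

432 W/m²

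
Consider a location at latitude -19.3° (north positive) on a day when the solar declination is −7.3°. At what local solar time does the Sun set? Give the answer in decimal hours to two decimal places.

cos H_s = −tan(-19.3°) · tan(-7.3°) = -0.0449, so H_s = arccos(-0.0449) = 92.57°.
Sunset is at 12 + H_s/15 = 12 + 6.171 = 18.171 h local solar time.

18.17 h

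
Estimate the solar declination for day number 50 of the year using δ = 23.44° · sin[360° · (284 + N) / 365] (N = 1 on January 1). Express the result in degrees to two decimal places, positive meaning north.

360 × (284 + 50) / 365 = 329.425°; sin(329.425°) = -0.5087.
δ = 23.44 × -0.5087 = -11.924° ≈ -11.92°.

-11.92°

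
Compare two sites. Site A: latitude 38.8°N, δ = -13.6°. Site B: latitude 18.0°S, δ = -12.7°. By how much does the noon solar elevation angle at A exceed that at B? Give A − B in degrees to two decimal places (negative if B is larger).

-47.10°

A: 90° − |38.8 − (-13.6)| = 37.60°.
B: 90° − |-18.0 − (-12.7)| = 84.70°.
A − B = 37.60 − 84.70 = -47.10°.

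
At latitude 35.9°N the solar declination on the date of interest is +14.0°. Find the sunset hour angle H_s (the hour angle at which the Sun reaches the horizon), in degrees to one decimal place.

100.4°

−tan φ tan δ = −(0.7239)(0.2493) = -0.1805; H_s = arccos(-0.1805) = 100.40°.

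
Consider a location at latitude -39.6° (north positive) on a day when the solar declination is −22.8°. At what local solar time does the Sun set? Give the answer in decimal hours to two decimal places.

19.36 h

−tan φ tan δ = −(-0.8273)(-0.4204) = -0.3478; H_s = arccos(-0.3478) = 110.35°.
Sunset is at 12 + H_s/15 = 12 + 7.357 = 19.357 h local solar time.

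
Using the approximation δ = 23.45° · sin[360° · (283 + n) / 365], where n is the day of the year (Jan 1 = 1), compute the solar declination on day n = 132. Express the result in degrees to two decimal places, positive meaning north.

+17.78°

360 × (283 + 132) / 365 = 409.315°; sin(409.315°) = 0.7583.
δ = 23.45 × 0.7583 = 17.782° ≈ +17.78°.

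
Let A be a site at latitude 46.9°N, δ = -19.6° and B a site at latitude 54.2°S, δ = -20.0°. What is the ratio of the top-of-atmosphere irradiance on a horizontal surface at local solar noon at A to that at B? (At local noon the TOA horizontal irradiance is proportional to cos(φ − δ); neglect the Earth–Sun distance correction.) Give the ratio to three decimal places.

0.482

A: cos θ_z = cos(46.9° − (-19.6°)) = 0.3987.
B: cos θ_z = cos(-54.2° − (-20.0°)) = 0.8271.
Ratio A/B = 0.3987 / 0.8271 = 0.4820.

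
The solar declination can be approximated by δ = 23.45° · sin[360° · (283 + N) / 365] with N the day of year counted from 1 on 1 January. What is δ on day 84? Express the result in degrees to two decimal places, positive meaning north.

360 × (283 + 84) / 365 = 361.973°; sin(361.973°) = 0.0344.
δ = 23.45 × 0.0344 = 0.807° ≈ +0.81°.

+0.81°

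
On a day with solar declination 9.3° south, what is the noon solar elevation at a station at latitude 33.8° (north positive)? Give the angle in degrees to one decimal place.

46.9°

At local solar noon the hour angle is zero, so the elevation is 90° − |φ − δ| = 90° − |33.8° − (-9.3°)| = 90° − 43.1° = 46.9°.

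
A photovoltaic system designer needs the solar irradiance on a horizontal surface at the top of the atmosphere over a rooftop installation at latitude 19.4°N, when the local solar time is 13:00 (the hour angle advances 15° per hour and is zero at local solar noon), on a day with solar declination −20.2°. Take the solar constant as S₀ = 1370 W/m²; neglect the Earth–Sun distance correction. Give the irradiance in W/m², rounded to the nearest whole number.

Hour angle H = 15° × (13 − 12) = 15.00°.
cos θ_z = sin(19.4°) sin(-20.2°) + cos(19.4°) cos(-20.2°) cos(15.00°) = -0.1147 + 0.8550 = 0.7403.
Top-of-atmosphere irradiance = S₀ cos θ_z = 1370 × 0.7403 = 1014.21 W/m².

1014 W/m²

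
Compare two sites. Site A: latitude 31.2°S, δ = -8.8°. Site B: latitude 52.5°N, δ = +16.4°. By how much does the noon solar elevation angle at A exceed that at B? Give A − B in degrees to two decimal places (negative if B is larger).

+13.70°

A: 90° − |-31.2 − (-8.8)| = 67.60°.
B: 90° − |52.5 − (16.4)| = 53.90°.
A − B = 67.60 − 53.90 = 13.70°.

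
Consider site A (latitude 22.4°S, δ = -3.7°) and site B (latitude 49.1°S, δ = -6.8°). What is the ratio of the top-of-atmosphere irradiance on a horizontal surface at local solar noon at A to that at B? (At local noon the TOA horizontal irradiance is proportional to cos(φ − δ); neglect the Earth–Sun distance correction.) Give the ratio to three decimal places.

1.281

A: cos θ_z = cos(-22.4° − (-3.7°)) = 0.9472.
B: cos θ_z = cos(-49.1° − (-6.8°)) = 0.7396.
Ratio A/B = 0.9472 / 0.7396 = 1.2807.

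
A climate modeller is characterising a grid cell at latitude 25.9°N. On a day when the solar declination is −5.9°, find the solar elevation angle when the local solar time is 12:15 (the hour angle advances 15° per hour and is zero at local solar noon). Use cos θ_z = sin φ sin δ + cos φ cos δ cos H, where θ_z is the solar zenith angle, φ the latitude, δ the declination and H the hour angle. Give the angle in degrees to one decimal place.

Hour angle H = 15° × (12.25 − 12) = 3.75°.
With φ = 25.9°, δ = -5.9°, H = 3.75°: sin φ sin δ = -0.0449, cos φ cos δ cos H = 0.8929, so cos θ_z = 0.8480.
θ_z = arccos(0.8480) = 32.01°, so the elevation is 90° − 32.01° = 57.99°.

58.0°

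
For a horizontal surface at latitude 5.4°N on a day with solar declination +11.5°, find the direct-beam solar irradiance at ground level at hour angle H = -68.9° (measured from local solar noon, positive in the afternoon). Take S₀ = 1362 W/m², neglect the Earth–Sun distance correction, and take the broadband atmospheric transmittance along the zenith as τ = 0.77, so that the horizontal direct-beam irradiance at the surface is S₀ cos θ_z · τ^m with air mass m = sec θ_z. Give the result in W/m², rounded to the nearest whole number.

cos θ_z = sin(5.4°) sin(11.5°) + cos(5.4°) cos(11.5°) cos(-68.90°) = 0.0188 + 0.3512 = 0.3700.
Air mass m = 1/cos θ_z = 1/0.3700 = 2.703; τ^m = 0.77^2.703 = 0.4934.
Surface direct beam = 1362 × 0.3700 × 0.4934 = 248.64 W/m².

249 W/m²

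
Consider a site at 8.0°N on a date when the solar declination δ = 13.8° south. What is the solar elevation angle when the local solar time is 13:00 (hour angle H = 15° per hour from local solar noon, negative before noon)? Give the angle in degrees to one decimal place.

63.6°

Hour angle H = 15° × (13 − 12) = 15.00°.
cos θ_z = sin(8.0°) sin(-13.8°) + cos(8.0°) cos(-13.8°) cos(15.00°) = -0.0332 + 0.9289 = 0.8957.
θ_z = arccos(0.8957) = 26.40°, so the elevation is 90° − 26.40° = 63.60°.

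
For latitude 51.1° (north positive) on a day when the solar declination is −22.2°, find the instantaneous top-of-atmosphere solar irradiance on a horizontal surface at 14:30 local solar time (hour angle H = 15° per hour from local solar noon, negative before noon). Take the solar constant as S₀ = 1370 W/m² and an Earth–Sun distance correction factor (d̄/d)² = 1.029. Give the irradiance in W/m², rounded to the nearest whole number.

236 W/m²

Hour angle H = 15° × (14.5 − 12) = 37.50°.
cos θ_z = sin φ sin δ + cos φ cos δ cos H = (0.7782)(-0.3778) + (0.6280)(0.9259)(0.7934) = 0.1673.
Top-of-atmosphere irradiance = S₀ (d̄/d)² cos θ_z = 1370 × 1.029 × 0.1673 = 235.85 W/m².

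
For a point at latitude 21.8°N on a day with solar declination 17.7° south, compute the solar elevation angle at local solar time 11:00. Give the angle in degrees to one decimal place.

47.9°

Hour angle H = 15° × (11 − 12) = -15.00°.
cos θ_z = sin φ sin δ + cos φ cos δ cos H = (0.3714)(-0.3040) + (0.9285)(0.9527)(0.9659) = 0.7415.
θ_z = arccos(0.7415) = 42.14°, so the elevation is 90° − 42.14° = 47.86°.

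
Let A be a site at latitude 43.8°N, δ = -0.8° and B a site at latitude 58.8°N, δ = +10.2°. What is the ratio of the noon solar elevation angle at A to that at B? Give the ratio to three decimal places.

A: 90° − |43.8 − (-0.8)| = 45.40°.
B: 90° − |58.8 − (10.2)| = 41.40°.
Ratio A/B = 45.4000 / 41.4000 = 1.0966.

1.097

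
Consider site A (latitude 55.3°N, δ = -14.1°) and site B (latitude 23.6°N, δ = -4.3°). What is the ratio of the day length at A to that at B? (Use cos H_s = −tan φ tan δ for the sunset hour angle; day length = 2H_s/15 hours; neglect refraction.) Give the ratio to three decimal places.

0.780

A: H_s = arccos(−tan 55.3° · tan -14.1°) = 68.73°, so 2H_s/15 = 9.1640 h.
B: H_s = arccos(−tan 23.6° · tan -4.3°) = 88.12°, so 2H_s/15 = 11.7493 h.
Ratio A/B = 9.1640 / 11.7493 = 0.7800.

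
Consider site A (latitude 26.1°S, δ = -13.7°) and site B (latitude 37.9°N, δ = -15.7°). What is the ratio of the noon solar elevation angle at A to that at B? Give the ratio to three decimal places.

2.132

A: 90° − |-26.1 − (-13.7)| = 77.60°.
B: 90° − |37.9 − (-15.7)| = 36.40°.
Ratio A/B = 77.6000 / 36.4000 = 2.1319.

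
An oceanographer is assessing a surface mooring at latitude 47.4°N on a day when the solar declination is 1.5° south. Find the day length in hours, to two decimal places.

The sunset hour angle satisfies cos H_s = −tan φ tan δ = 0.0285, giving H_s = 88.37°.
Day length = 2 H_s / 15° h⁻¹ = 176.74° / 15 = 11.783 h.

11.78 hours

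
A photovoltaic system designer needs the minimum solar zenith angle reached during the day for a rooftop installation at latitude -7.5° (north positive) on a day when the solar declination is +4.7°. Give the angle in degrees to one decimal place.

At local solar noon the hour angle is zero, so the zenith angle is |φ − δ| = |-7.5° − (4.7°)| = 12.2°.

12.2°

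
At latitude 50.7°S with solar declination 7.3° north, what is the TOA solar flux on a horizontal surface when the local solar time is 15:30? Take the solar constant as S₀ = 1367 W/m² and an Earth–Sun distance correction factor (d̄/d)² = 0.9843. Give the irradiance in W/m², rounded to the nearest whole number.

Hour angle H = 15° × (15.5 − 12) = 52.50°.
cos θ_z = sin(-50.7°) sin(7.3°) + cos(-50.7°) cos(7.3°) cos(52.50°) = -0.0983 + 0.3825 = 0.2842.
Top-of-atmosphere irradiance = S₀ (d̄/d)² cos θ_z = 1367 × 0.9843 × 0.2842 = 382.40 W/m².

382 W/m²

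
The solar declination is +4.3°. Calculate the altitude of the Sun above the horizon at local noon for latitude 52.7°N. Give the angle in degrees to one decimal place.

At local solar noon the hour angle is zero, so the elevation is 90° − |φ − δ| = 90° − |52.7° − (4.3°)| = 90° − 48.4° = 41.6°.

41.6°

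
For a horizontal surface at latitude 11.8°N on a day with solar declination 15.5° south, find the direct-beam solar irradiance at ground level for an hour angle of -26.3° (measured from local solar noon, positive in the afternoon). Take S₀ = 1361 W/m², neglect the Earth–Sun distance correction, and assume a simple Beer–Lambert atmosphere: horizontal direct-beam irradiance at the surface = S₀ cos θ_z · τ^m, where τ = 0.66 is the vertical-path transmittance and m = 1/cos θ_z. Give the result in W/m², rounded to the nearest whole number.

With φ = 11.8°, δ = -15.5°, H = -26.30°: sin φ sin δ = -0.0546, cos φ cos δ cos H = 0.8456, so cos θ_z = 0.7910.
Air mass m = 1/cos θ_z = 1/0.7910 = 1.264; τ^m = 0.66^1.264 = 0.5914.
Surface direct beam = 1361 × 0.7910 × 0.5914 = 636.67 W/m².

637 W/m²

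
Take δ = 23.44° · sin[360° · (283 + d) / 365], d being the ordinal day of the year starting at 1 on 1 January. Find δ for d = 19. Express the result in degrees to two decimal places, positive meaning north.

360 × (283 + 19) / 365 = 297.863°; sin(297.863°) = -0.8841.
δ = 23.44 × -0.8841 = -20.723° ≈ -20.72°.

-20.72°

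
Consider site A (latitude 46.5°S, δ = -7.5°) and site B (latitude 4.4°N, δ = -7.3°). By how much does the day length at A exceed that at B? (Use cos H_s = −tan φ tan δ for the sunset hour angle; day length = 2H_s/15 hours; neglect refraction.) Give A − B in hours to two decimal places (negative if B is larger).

+1.14 h

A: H_s = arccos(−tan -46.5° · tan -7.5°) = 97.97°, so 2H_s/15 = 13.0627 h.
B: H_s = arccos(−tan 4.4° · tan -7.3°) = 89.44°, so 2H_s/15 = 11.9253 h.
A − B = 13.0627 − 11.9253 = 1.1374 h.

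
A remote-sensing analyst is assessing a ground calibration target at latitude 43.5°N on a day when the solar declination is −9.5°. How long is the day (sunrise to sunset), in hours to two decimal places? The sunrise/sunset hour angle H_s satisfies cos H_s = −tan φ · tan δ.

10.78 hours

cos H_s = −tan(43.5°) · tan(-9.5°) = 0.1588, so H_s = arccos(0.1588) = 80.86°.
Day length = 2 H_s / 15° h⁻¹ = 161.72° / 15 = 10.781 h.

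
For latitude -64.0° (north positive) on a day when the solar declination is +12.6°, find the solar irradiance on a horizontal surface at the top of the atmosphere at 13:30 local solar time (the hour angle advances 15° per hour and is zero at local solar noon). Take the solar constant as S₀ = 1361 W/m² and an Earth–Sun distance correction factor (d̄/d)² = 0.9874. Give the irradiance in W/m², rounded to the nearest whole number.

Hour angle H = 15° × (13.5 − 12) = 22.50°.
cos θ_z = sin φ sin δ + cos φ cos δ cos H = (-0.8988)(0.2181) + (0.4384)(0.9759)(0.9239) = 0.1992.
Top-of-atmosphere irradiance = S₀ (d̄/d)² cos θ_z = 1361 × 0.9874 × 0.1992 = 267.70 W/m².

268 W/m²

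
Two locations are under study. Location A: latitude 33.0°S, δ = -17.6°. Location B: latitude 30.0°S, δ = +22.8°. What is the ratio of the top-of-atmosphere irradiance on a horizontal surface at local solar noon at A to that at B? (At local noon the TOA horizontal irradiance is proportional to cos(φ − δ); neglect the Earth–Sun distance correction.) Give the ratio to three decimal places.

A: cos θ_z = cos(-33.0° − (-17.6°)) = 0.9641.
B: cos θ_z = cos(-30.0° − (22.8°)) = 0.6046.
Ratio A/B = 0.9641 / 0.6046 = 1.5946.

1.595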